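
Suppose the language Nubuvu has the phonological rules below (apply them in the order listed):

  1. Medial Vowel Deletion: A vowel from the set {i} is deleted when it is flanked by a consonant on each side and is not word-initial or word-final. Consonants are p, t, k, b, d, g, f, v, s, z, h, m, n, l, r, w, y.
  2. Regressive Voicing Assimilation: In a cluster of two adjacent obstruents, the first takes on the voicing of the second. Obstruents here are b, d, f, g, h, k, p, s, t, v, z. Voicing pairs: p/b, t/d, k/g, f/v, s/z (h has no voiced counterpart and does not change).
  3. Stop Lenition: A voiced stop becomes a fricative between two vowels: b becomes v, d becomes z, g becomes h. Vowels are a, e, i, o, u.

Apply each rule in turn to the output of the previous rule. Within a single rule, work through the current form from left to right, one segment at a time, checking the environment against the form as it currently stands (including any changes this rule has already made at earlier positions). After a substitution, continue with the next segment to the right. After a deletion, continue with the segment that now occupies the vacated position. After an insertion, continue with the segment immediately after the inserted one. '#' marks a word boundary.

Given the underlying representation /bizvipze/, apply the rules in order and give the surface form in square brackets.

1 Medial Vowel Deletion: [bizvipze] → [bzvpze]
2 Regressive Voicing Assimilation: [bzvpze] → [bzfbze]
3 Stop Lenition: no change — [bzfbze]

[bzfbze]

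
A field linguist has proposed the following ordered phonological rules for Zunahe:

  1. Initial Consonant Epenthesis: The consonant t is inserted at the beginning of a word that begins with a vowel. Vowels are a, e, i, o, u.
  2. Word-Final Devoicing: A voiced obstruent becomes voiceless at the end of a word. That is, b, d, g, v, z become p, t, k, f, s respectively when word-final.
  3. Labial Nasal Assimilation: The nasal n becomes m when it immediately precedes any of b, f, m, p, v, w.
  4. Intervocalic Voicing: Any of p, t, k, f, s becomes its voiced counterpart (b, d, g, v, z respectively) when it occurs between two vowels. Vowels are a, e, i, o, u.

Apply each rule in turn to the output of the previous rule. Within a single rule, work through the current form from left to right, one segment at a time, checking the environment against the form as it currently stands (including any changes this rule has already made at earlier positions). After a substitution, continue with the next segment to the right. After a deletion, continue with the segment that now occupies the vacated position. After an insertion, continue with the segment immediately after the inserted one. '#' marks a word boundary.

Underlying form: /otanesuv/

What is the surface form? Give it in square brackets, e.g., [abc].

[todanezuf]

1 Initial Consonant Epenthesis: [otanesuv] → [totanesuv]
2 Word-Final Devoicing: [totanesuv] → [totanesuf]
3 Labial Nasal Assimilation: no change — [totanesuf]
4 Intervocalic Voicing: [totanesuf] → [todanezuf]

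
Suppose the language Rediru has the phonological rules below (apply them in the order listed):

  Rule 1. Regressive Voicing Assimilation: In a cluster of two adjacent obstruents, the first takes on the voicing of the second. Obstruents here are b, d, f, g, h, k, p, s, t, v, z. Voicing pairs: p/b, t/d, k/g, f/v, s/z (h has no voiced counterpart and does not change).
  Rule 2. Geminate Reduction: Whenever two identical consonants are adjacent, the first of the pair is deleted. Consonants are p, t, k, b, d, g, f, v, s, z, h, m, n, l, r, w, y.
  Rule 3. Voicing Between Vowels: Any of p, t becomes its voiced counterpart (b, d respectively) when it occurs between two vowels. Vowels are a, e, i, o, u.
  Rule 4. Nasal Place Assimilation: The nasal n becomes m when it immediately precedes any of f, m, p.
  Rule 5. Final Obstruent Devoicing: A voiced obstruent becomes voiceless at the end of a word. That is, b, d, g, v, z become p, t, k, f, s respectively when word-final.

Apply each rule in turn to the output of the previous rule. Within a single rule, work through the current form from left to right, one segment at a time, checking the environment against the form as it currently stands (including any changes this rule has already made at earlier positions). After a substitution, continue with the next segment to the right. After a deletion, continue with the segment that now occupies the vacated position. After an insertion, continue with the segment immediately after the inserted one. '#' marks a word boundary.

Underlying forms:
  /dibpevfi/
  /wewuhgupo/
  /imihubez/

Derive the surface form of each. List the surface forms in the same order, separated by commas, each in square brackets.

/dibpevfi/:
  Rule 1 Regressive Voicing Assimilation: [dibpevfi] → [dippeffi]
  Rule 2 Geminate Reduction: [dippeffi] → [dipefi]
  Rule 3 Voicing Between Vowels: [dipefi] → [dibefi]
  Rule 4 Nasal Place Assimilation: no change — [dibefi]
  Rule 5 Final Obstruent Devoicing: no change — [dibefi]
/wewuhgupo/:
  Rule 1 Regressive Voicing Assimilation: no change — [wewuhgupo]
  Rule 2 Geminate Reduction: no change — [wewuhgupo]
  Rule 3 Voicing Between Vowels: [wewuhgupo] → [wewuhgubo]
  Rule 4 Nasal Place Assimilation: no change — [wewuhgubo]
  Rule 5 Final Obstruent Devoicing: no change — [wewuhgubo]
/imihubez/:
  Rule 1 Regressive Voicing Assimilation: no change — [imihubez]
  Rule 2 Geminate Reduction: no change — [imihubez]
  Rule 3 Voicing Between Vowels: no change — [imihubez]
  Rule 4 Nasal Place Assimilation: no change — [imihubez]
  Rule 5 Final Obstruent Devoicing: [imihubez] → [imihubes]

[dibefi], [wewuhgubo], [imihubes]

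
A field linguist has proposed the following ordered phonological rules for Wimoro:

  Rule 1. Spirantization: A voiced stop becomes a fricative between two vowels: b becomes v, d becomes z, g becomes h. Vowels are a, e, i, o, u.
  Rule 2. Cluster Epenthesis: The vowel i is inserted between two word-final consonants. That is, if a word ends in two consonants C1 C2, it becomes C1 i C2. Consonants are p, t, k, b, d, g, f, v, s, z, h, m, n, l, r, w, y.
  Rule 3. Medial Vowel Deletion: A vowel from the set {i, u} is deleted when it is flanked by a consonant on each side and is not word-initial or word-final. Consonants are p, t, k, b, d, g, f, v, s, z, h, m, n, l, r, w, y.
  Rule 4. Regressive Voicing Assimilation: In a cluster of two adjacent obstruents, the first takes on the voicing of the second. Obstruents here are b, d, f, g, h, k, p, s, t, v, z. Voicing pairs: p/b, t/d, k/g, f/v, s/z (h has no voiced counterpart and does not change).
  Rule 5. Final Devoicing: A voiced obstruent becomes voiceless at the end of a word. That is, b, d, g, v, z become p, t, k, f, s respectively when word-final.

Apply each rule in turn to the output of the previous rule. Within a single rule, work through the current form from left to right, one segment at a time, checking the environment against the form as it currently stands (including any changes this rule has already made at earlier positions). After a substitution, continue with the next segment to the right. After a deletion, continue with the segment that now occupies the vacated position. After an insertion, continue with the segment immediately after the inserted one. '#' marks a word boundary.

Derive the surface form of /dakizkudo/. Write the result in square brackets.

Rule 1 Spirantization: [dakizkudo] → [dakizkuzo]
Rule 2 Cluster Epenthesis: no change — [dakizkuzo]
Rule 3 Medial Vowel Deletion: [dakizkuzo] → [dakzkzo]
Rule 4 Regressive Voicing Assimilation: [dakzkzo] → [dagsgzo]
Rule 5 Final Devoicing: no change — [dagsgzo]

[dagsgzo]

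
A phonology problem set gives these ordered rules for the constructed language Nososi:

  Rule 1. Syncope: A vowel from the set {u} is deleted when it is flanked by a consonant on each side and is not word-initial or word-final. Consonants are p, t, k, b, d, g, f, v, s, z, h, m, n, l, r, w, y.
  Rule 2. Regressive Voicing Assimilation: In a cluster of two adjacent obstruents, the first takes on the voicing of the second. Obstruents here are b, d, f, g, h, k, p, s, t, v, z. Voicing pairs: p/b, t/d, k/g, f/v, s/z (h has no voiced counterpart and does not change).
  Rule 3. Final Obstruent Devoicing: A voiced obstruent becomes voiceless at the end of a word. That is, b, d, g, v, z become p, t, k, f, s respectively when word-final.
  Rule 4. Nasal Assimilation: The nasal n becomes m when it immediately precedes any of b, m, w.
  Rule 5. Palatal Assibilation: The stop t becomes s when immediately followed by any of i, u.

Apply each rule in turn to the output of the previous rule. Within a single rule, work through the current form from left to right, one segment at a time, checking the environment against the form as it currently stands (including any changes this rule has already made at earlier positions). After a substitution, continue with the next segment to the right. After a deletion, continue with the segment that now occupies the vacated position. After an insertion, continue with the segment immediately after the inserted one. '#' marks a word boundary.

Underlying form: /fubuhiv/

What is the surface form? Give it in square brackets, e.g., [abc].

[vphif]

Rule 1 Syncope: [fubuhiv] → [fbhiv]
Rule 2 Regressive Voicing Assimilation: [fbhiv] → [vphiv]
Rule 3 Final Obstruent Devoicing: [vphiv] → [vphif]
Rule 4 Nasal Assimilation: no change — [vphif]
Rule 5 Palatal Assibilation: no change — [vphif]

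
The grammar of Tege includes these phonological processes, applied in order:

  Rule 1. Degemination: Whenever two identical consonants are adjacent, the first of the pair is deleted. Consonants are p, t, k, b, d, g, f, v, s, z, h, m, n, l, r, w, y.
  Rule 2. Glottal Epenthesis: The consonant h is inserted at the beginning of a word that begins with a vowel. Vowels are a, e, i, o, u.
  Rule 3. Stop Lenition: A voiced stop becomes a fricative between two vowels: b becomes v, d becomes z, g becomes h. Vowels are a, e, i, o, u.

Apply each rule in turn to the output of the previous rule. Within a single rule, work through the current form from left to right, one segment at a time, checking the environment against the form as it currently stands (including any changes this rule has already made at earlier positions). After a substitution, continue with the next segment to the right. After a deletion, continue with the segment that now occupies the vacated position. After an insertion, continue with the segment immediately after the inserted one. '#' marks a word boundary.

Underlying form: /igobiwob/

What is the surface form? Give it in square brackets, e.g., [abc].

Rule 1 Degemination: no change — [igobiwob]
Rule 2 Glottal Epenthesis: [igobiwob] → [higobiwob]
Rule 3 Stop Lenition: [higobiwob] → [hihoviwob]

[hihoviwob]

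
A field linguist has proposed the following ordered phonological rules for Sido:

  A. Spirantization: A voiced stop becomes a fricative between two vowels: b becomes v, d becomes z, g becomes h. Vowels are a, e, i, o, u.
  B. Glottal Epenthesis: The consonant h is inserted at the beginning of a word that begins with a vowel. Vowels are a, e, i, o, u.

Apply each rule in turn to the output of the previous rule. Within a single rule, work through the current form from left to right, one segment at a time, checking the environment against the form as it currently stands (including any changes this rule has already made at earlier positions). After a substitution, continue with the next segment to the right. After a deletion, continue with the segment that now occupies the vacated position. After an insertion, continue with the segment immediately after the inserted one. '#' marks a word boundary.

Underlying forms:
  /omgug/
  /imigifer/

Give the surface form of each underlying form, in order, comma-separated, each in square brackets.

/omgug/:
  A Spirantization: no change — [omgug]
  B Glottal Epenthesis: [omgug] → [homgug]
/imigifer/:
  A Spirantization: [imigifer] → [imihifer]
  B Glottal Epenthesis: [imihifer] → [himihifer]

[homgug], [himihifer]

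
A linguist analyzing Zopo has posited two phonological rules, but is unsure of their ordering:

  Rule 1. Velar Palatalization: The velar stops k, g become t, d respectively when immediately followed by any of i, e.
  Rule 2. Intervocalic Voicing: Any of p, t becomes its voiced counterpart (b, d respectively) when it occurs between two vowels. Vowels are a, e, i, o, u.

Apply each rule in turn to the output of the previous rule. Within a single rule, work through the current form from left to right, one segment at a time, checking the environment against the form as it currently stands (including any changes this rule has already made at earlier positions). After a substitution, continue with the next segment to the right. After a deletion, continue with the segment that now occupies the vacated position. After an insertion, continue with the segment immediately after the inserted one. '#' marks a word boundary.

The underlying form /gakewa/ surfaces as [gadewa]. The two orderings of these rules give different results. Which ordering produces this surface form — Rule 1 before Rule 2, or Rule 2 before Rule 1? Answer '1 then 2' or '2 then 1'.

1 then 2

Order 1 then 2:
  1 Velar Palatalization: [gakewa] → [gatewa]
  2 Intervocalic Voicing: [gatewa] → [gadewa]
  result: [gadewa]
Order 2 then 1:
  2 Intervocalic Voicing: no change — [gakewa]
  1 Velar Palatalization: [gakewa] → [gatewa]
  result: [gatewa]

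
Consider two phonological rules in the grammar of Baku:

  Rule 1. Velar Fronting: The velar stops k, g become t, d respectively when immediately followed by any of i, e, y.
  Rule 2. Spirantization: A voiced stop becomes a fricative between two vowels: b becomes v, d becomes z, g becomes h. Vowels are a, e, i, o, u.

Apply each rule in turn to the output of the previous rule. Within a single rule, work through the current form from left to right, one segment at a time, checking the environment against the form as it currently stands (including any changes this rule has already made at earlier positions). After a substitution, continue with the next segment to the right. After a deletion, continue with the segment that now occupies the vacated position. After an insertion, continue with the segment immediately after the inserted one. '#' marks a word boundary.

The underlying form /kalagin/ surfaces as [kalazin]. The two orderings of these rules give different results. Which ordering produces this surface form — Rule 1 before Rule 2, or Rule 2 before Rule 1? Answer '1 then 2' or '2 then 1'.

1 then 2

Order 1 then 2:
  1 Velar Fronting: [kalagin] → [kaladin]
  2 Spirantization: [kaladin] → [kalazin]
  result: [kalazin]
Order 2 then 1:
  2 Spirantization: [kalagin] → [kalahin]
  1 Velar Fronting: no change — [kalahin]
  result: [kalahin]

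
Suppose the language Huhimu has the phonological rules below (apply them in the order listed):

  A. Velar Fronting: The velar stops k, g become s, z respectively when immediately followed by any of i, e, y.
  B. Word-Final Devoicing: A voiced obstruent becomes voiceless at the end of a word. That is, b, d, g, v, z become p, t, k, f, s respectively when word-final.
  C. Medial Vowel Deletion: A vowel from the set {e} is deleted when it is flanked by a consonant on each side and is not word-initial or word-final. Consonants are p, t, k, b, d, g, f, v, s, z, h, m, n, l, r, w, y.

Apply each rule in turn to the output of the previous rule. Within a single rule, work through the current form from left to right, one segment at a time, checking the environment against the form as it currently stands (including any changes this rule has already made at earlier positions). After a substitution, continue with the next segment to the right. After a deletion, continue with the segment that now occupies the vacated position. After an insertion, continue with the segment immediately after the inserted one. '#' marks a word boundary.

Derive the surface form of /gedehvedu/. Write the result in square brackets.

A Velar Fronting: [gedehvedu] → [zedehvedu]
B Word-Final Devoicing: no change — [zedehvedu]
C Medial Vowel Deletion: [zedehvedu] → [zdhvdu]

[zdhvdu]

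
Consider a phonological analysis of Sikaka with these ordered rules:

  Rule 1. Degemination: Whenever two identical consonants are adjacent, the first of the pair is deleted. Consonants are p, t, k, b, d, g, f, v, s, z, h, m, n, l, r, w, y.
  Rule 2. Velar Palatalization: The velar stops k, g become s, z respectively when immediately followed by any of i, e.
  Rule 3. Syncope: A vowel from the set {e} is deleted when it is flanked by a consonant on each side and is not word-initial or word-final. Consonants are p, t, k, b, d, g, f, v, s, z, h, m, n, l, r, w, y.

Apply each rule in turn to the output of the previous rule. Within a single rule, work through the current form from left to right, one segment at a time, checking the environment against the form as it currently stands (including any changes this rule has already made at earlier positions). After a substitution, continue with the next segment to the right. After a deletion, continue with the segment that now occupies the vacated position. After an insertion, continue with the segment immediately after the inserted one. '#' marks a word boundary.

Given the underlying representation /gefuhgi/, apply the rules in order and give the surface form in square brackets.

Rule 1 Degemination: no change — [gefuhgi]
Rule 2 Velar Palatalization: [gefuhgi] → [zefuhzi]
Rule 3 Syncope: [zefuhzi] → [zfuhzi]

[zfuhzi]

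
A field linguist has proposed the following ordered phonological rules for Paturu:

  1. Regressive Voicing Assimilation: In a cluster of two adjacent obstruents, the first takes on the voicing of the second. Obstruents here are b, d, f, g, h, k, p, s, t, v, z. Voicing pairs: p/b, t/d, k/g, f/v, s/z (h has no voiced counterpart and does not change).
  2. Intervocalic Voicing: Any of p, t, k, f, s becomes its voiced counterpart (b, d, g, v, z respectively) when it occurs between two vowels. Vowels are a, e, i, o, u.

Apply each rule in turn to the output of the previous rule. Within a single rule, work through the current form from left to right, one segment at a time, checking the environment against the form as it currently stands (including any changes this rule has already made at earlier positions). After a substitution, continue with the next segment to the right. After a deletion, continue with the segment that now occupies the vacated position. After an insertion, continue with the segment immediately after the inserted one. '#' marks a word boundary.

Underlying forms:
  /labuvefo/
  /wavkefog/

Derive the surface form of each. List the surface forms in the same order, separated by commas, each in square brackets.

[labuvevo], [wafkevog]

/labuvefo/:
  1 Regressive Voicing Assimilation: no change — [labuvefo]
  2 Intervocalic Voicing: [labuvefo] → [labuvevo]
/wavkefog/:
  1 Regressive Voicing Assimilation: [wavkefog] → [wafkefog]
  2 Intervocalic Voicing: [wafkefog] → [wafkevog]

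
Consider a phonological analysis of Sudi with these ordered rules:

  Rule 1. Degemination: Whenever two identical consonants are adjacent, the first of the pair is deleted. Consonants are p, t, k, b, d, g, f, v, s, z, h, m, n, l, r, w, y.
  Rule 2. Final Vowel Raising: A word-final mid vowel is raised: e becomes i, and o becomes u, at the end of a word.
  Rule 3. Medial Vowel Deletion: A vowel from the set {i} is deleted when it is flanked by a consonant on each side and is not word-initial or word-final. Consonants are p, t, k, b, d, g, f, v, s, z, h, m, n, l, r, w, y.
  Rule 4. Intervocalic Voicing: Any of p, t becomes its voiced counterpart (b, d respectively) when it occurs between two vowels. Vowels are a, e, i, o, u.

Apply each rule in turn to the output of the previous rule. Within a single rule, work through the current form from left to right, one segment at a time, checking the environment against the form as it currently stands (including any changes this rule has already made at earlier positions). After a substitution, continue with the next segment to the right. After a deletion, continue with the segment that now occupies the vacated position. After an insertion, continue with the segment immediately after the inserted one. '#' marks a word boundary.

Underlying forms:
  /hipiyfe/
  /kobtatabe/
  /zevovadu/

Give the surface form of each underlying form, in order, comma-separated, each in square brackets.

[hpyfi], [kobtadabi], [zevovadu]

/hipiyfe/:
  Rule 1 Degemination: no change — [hipiyfe]
  Rule 2 Final Vowel Raising: [hipiyfe] → [hipiyfi]
  Rule 3 Medial Vowel Deletion: [hipiyfi] → [hpyfi]
  Rule 4 Intervocalic Voicing: no change — [hpyfi]
/kobtatabe/:
  Rule 1 Degemination: no change — [kobtatabe]
  Rule 2 Final Vowel Raising: [kobtatabe] → [kobtatabi]
  Rule 3 Medial Vowel Deletion: no change — [kobtatabi]
  Rule 4 Intervocalic Voicing: [kobtatabi] → [kobtadabi]
/zevovadu/:
  Rule 1 Degemination: no change — [zevovadu]
  Rule 2 Final Vowel Raising: no change — [zevovadu]
  Rule 3 Medial Vowel Deletion: no change — [zevovadu]
  Rule 4 Intervocalic Voicing: no change — [zevovadu]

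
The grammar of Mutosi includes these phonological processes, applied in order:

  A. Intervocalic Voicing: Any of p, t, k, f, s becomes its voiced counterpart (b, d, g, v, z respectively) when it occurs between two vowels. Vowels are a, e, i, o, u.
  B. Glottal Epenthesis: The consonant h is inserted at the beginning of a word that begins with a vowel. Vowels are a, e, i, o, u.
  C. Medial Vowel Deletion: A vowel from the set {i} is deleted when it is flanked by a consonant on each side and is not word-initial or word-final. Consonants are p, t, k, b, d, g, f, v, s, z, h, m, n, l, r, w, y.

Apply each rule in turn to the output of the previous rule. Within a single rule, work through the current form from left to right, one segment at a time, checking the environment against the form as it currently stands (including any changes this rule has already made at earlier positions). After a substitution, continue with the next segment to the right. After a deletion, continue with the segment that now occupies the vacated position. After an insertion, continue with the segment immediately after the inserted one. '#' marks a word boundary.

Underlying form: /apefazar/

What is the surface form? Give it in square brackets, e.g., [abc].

[habevazar]

A Intervocalic Voicing: [apefazar] → [abevazar]
B Glottal Epenthesis: [abevazar] → [habevazar]
C Medial Vowel Deletion: no change — [habevazar]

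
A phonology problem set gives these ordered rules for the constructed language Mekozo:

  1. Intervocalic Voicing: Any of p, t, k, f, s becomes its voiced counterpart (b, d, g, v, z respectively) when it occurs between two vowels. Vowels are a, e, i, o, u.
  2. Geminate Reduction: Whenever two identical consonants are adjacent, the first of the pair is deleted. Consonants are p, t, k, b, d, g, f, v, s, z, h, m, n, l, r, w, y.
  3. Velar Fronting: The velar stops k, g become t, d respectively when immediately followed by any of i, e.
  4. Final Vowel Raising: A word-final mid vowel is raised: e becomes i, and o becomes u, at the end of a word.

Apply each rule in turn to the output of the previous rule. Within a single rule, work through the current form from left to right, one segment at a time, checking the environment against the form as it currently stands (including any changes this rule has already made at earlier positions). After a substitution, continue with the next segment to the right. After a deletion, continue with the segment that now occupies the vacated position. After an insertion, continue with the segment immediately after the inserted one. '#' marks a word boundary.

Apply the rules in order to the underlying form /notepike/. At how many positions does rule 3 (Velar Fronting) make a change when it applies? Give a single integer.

1

1 Intervocalic Voicing: [notepike] → [nodebige]
2 Geminate Reduction: no change — [nodebige]
3 Velar Fronting: [nodebige] → [nodebide]
4 Final Vowel Raising: [nodebide] → [nodebidi]
Rule 3 changed 1 position(s).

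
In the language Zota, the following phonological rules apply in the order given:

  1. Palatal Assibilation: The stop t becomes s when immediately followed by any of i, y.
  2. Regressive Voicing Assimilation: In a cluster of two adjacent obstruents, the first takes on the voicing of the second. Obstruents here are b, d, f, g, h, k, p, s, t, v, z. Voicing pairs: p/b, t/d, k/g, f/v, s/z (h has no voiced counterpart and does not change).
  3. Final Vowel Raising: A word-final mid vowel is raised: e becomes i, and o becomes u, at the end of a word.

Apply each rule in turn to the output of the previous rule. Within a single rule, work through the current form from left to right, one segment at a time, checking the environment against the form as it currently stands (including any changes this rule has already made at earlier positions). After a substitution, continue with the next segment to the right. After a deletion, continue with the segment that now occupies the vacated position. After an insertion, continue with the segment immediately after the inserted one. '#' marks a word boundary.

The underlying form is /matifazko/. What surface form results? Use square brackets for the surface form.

1 Palatal Assibilation: [matifazko] → [masifazko]
2 Regressive Voicing Assimilation: [masifazko] → [masifasko]
3 Final Vowel Raising: [masifasko] → [masifasku]

[masifasku]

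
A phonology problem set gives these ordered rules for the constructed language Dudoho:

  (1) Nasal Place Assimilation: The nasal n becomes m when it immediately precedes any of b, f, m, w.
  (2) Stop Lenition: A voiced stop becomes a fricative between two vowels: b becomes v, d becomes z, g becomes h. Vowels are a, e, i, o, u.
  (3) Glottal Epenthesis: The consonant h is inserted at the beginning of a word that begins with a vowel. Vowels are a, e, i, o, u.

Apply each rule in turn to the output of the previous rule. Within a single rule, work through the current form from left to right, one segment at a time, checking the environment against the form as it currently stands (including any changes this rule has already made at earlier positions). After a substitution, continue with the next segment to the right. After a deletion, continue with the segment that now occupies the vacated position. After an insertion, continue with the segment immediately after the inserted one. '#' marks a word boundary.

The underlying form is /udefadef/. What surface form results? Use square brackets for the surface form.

[huzefazef]

(1) Nasal Place Assimilation: no change — [udefadef]
(2) Stop Lenition: [udefadef] → [uzefazef]
(3) Glottal Epenthesis: [uzefazef] → [huzefazef]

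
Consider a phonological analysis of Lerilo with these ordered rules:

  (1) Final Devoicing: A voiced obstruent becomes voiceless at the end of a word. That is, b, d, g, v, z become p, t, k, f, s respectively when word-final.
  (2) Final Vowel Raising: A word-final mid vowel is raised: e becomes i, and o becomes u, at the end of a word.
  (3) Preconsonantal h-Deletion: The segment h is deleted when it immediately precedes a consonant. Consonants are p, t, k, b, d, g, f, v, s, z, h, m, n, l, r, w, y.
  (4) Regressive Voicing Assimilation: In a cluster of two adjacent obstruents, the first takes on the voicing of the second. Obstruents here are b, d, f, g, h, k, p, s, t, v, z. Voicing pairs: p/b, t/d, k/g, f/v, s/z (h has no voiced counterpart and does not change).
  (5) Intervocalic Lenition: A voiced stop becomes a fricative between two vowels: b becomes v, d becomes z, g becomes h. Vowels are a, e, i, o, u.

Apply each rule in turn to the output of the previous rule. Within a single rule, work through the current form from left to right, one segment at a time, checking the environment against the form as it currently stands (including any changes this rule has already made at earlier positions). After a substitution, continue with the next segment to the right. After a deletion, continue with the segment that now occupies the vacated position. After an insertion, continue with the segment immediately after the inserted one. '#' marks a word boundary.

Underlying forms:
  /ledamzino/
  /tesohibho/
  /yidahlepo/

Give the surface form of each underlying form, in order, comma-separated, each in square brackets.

/ledamzino/:
  (1) Final Devoicing: no change — [ledamzino]
  (2) Final Vowel Raising: [ledamzino] → [ledamzinu]
  (3) Preconsonantal h-Deletion: no change — [ledamzinu]
  (4) Regressive Voicing Assimilation: no change — [ledamzinu]
  (5) Intervocalic Lenition: [ledamzinu] → [lezamzinu]
/tesohibho/:
  (1) Final Devoicing: no change — [tesohibho]
  (2) Final Vowel Raising: [tesohibho] → [tesohibhu]
  (3) Preconsonantal h-Deletion: no change — [tesohibhu]
  (4) Regressive Voicing Assimilation: [tesohibhu] → [tesohiphu]
  (5) Intervocalic Lenition: no change — [tesohiphu]
/yidahlepo/:
  (1) Final Devoicing: no change — [yidahlepo]
  (2) Final Vowel Raising: [yidahlepo] → [yidahlepu]
  (3) Preconsonantal h-Deletion: [yidahlepu] → [yidalepu]
  (4) Regressive Voicing Assimilation: no change — [yidalepu]
  (5) Intervocalic Lenition: [yidalepu] → [yizalepu]

[lezamzinu], [tesohiphu], [yizalepu]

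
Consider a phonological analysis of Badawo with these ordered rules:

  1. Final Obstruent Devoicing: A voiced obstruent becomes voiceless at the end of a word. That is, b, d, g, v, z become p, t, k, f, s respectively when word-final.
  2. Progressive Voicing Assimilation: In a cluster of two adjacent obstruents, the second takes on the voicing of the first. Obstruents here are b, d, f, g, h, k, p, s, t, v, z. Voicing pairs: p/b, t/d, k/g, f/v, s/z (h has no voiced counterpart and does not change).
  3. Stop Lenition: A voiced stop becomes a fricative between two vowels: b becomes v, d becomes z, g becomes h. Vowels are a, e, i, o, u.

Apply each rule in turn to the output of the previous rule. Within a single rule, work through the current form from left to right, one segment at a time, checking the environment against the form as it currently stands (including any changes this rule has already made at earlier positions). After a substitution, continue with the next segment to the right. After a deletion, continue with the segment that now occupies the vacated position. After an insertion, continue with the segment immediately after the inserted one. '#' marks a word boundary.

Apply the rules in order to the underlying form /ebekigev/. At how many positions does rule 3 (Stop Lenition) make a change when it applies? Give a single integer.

2

1 Final Obstruent Devoicing: [ebekigev] → [ebekigef]
2 Progressive Voicing Assimilation: no change — [ebekigef]
3 Stop Lenition: [ebekigef] → [evekihef]
Rule 3 changed 2 position(s).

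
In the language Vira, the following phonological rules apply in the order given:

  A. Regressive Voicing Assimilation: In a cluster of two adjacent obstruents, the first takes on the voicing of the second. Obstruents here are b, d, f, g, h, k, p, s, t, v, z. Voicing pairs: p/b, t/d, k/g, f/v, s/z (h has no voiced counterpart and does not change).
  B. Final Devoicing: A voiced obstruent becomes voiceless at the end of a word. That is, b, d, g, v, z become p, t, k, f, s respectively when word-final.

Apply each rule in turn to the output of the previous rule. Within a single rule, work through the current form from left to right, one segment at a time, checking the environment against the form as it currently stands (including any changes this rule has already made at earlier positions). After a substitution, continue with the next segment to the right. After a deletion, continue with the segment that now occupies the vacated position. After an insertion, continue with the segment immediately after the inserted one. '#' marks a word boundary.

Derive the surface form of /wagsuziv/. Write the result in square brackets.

A Regressive Voicing Assimilation: [wagsuziv] → [waksuziv]
B Final Devoicing: [waksuziv] → [waksuzif]

[waksuzif]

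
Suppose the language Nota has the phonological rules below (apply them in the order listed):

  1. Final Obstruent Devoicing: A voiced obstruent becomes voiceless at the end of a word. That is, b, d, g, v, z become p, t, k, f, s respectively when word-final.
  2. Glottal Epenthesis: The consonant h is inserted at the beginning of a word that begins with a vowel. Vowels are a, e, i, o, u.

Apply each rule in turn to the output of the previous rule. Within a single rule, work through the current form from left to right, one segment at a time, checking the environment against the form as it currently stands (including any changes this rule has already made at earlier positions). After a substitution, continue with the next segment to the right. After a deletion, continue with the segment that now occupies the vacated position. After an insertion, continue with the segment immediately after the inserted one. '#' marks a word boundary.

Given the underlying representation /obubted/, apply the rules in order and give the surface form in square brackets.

[hobubtet]

1 Final Obstruent Devoicing: [obubted] → [obubtet]
2 Glottal Epenthesis: [obubtet] → [hobubtet]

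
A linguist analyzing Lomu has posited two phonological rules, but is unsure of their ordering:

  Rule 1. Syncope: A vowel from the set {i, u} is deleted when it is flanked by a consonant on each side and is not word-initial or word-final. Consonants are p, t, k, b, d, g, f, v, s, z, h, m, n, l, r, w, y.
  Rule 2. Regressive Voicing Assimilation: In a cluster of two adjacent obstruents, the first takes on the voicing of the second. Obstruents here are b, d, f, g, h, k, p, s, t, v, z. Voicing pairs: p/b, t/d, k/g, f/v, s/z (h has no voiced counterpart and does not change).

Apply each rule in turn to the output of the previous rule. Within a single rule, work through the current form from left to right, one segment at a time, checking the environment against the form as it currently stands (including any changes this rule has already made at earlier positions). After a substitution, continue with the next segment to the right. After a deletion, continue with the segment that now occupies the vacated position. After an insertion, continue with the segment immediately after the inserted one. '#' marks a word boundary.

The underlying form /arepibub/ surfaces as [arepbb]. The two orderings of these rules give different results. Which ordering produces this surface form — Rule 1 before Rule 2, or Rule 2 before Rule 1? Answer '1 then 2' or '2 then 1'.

2 then 1

Order 1 then 2:
  1 Syncope: [arepibub] → [arepbb]
  2 Regressive Voicing Assimilation: [arepbb] → [arebbb]
  result: [arebbb]
Order 2 then 1:
  2 Regressive Voicing Assimilation: no change — [arepibub]
  1 Syncope: [arepibub] → [arepbb]
  result: [arepbb]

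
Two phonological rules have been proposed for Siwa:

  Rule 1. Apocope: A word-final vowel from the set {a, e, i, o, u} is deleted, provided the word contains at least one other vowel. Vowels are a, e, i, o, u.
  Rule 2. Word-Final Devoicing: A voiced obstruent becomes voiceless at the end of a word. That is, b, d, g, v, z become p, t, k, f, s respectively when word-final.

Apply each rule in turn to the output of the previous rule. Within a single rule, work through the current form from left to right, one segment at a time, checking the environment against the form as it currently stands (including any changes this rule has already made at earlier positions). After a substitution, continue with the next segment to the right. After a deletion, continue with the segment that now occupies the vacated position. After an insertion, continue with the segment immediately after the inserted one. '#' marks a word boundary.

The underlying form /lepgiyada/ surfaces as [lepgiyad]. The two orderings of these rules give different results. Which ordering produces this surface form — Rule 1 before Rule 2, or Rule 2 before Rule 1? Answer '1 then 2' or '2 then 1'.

Order 1 then 2:
  1 Apocope: [lepgiyada] → [lepgiyad]
  2 Word-Final Devoicing: [lepgiyad] → [lepgiyat]
  result: [lepgiyat]
Order 2 then 1:
  2 Word-Final Devoicing: no change — [lepgiyada]
  1 Apocope: [lepgiyada] → [lepgiyad]
  result: [lepgiyad]

2 then 1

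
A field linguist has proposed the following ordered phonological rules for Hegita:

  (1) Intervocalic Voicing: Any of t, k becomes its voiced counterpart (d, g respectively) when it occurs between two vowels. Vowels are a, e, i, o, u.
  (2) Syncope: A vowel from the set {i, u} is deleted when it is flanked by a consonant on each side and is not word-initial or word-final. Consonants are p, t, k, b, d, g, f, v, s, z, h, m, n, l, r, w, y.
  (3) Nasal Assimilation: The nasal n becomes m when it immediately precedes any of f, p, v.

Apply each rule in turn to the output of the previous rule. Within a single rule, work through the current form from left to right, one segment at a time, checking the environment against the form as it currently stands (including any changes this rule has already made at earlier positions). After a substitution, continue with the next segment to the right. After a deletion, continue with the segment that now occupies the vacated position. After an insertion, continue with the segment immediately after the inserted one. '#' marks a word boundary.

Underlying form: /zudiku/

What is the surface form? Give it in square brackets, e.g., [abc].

(1) Intervocalic Voicing: [zudiku] → [zudigu]
(2) Syncope: [zudigu] → [zdgu]
(3) Nasal Assimilation: no change — [zdgu]

[zdgu]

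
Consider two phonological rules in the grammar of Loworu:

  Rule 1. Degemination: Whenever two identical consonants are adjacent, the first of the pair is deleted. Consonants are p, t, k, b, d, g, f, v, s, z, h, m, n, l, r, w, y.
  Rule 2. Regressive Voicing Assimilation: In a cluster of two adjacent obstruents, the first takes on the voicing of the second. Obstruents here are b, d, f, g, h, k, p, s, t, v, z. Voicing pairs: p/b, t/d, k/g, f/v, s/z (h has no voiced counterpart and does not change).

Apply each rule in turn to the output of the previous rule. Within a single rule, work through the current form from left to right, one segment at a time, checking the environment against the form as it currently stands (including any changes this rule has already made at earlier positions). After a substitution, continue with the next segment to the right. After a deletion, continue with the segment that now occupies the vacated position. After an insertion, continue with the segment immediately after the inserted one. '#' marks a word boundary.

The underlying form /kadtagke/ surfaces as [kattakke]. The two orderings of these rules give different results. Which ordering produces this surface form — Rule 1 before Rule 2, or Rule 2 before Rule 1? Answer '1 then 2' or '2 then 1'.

1 then 2

Order 1 then 2:
  1 Degemination: no change — [kadtagke]
  2 Regressive Voicing Assimilation: [kadtagke] → [kattakke]
  result: [kattakke]
Order 2 then 1:
  2 Regressive Voicing Assimilation: [kadtagke] → [kattakke]
  1 Degemination: [kattakke] → [katake]
  result: [katake]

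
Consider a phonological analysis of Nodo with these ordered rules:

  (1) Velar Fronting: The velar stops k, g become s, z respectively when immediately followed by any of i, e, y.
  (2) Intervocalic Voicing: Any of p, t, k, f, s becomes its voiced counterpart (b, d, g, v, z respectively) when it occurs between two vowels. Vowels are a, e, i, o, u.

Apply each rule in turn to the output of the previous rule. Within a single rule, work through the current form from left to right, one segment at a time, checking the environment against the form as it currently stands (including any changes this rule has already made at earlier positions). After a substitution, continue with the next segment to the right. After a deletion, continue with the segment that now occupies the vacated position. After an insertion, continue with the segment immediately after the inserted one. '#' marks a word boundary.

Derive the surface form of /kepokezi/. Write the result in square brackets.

(1) Velar Fronting: [kepokezi] → [seposezi]
(2) Intervocalic Voicing: [seposezi] → [sebozezi]

[sebozezi]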